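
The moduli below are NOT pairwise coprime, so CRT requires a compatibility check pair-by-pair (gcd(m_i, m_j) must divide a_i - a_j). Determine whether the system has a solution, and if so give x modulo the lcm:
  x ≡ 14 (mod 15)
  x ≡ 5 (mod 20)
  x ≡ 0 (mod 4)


Moduli 15, 20, 4 are not pairwise coprime, so CRT works modulo lcm(m_i) when all pairwise compatibility conditions hold.
Pairwise compatibility: gcd(m_i, m_j) must divide a_i - a_j for every pair.
Merge one congruence at a time:
  Start: x ≡ 14 (mod 15).
  Combine with x ≡ 5 (mod 20): gcd(15, 20) = 5, and 5 - 14 = -9 is NOT divisible by 5.
    ⇒ system is inconsistent (no integer solution).

No solution (the system is inconsistent).


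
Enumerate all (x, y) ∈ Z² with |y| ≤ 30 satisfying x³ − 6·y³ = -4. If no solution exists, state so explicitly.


The equation is x³ - 6y³ = -4. For fixed y, x³ = 6·y³ − 4, so a solution requires the RHS to be a perfect cube.
Strategy: iterate y from -30 to 30, compute RHS = 6·y³ − 4, and check whether it is a (positive or negative) perfect cube.
Check small values of y:
  y = 0: RHS = -4 is not a perfect cube.
  y = 1: RHS = 2 is not a perfect cube.
  y = -1: RHS = -10 is not a perfect cube.
  y = 2: RHS = 44 is not a perfect cube.
  y = -2: RHS = -52 is not a perfect cube.
  y = 3: RHS = 158 is not a perfect cube.
  y = -3: RHS = -166 is not a perfect cube.
Continuing the search up to |y| = 30 finds no solutions either.
No (x, y) in the scanned range satisfies the equation.

No integer solutions with |y| ≤ 30.


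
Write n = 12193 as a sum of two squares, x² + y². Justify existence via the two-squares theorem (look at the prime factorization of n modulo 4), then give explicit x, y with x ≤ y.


Step 1: Factor n = 12193 = 89 · 137.
Step 2: Check the mod-4 condition on each prime factor: 89 ≡ 1 (mod 4), exponent 1; 137 ≡ 1 (mod 4), exponent 1.
All primes ≡ 3 (mod 4) appear to even exponent (or don't appear), so by the two-squares theorem n IS expressible as a sum of two squares.
Step 3: Build a representation. Here n = 89 · 137 is a product of primes ≡ 1 (mod 4). Each prime p ≡ 1 (mod 4) is itself a sum of two squares; find a² by testing p − a² for a perfect square:
  89: 89 − 1² = 88, 89 − 2² = 85, 89 − 3² = 80, 89 − 4² = 73, 89 − 5² = 64 = 8² ⇒ 89 = 5² + 8².
  137: 137 − 1² = 136, 137 − 2² = 133, 137 − 3² = 128, 137 − 4² = 121 = 11² ⇒ 137 = 4² + 11².
  Combine using the Brahmagupta–Fibonacci identity (a² + b²)(c² + d²) = (ac − bd)² + (ad + bc)² = (ac + bd)² + (ad − bc)²:
  89 · 137 = 12193: from (5² + 8²)(4² + 11²), take (5·4 − 8·11, 5·11 + 8·4) = (20 − 88, 55 + 32) = (-68, 87); dropping signs (only squares matter) gives (68, 87); check 68² + 87² = 4624 + 7569 = 12193 ✓.
Step 4: Order so x ≤ y and verify: 68² + 87² = 4624 + 7569 = 12193 = n. ✓

n = 12193 = 68² + 87² (one valid representation with x ≤ y).


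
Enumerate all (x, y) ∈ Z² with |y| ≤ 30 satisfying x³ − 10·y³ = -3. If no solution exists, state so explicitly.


The equation is x³ - 10y³ = -3. For fixed y, x³ = 10·y³ − 3, so a solution requires the RHS to be a perfect cube.
Strategy: iterate y from -30 to 30, compute RHS = 10·y³ − 3, and check whether it is a (positive or negative) perfect cube.
Check small values of y:
  y = 0: RHS = -3 is not a perfect cube.
  y = 1: RHS = 7 is not a perfect cube.
  y = -1: RHS = -13 is not a perfect cube.
  y = 2: RHS = 77 is not a perfect cube.
  y = -2: RHS = -83 is not a perfect cube.
  y = 3: RHS = 267 is not a perfect cube.
  y = -3: RHS = -273 is not a perfect cube.
Continuing the search up to |y| = 30 finds no solutions either.
No (x, y) in the scanned range satisfies the equation.

No integer solutions with |y| ≤ 30.


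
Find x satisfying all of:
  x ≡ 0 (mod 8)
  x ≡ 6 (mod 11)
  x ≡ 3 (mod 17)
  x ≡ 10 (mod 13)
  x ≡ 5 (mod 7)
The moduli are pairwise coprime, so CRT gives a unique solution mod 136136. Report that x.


Product of moduli M = 8 · 11 · 17 · 13 · 7 = 136136.
Merge one congruence at a time:
  Start: x ≡ 0 (mod 8).
  Combine with x ≡ 6 (mod 11); new modulus lcm = 88.
    Write x = 0 + 8·t and substitute into x ≡ 6 (mod 11): 8·t ≡ 6 − 0 = 6 (mod 11).
    The inverse of 8 mod 11 is 7 (since 8·7 = 56 = 5·11 + 1), so t ≡ 7·6 = 42 ≡ 9 (mod 11).
    Then x = 0 + 8·9 = 72, valid modulo lcm(8, 11) = 88: x ≡ 72 (mod 88).
  Combine with x ≡ 3 (mod 17); new modulus lcm = 1496.
    Write x = 72 + 88·t and substitute into x ≡ 3 (mod 17): 88·t ≡ 3 − 72 = -69 (mod 17).
    Reduce coefficients mod 17: 3·t ≡ 16 (mod 17).
    The inverse of 3 mod 17 is 6 (since 3·6 = 18 = 1·17 + 1), so t ≡ 6·16 = 96 ≡ 11 (mod 17).
    Then x = 72 + 88·11 = 1040, valid modulo lcm(88, 17) = 1496: x ≡ 1040 (mod 1496).
  Combine with x ≡ 10 (mod 13); new modulus lcm = 19448.
    Write x = 1040 + 1496·t and substitute into x ≡ 10 (mod 13): 1496·t ≡ 10 − 1040 = -1030 (mod 13).
    Reduce coefficients mod 13: 1·t ≡ 10 (mod 13).
    So t ≡ 10 (mod 13).
    Then x = 1040 + 1496·10 = 16000, valid modulo lcm(1496, 13) = 19448: x ≡ 16000 (mod 19448).
  Combine with x ≡ 5 (mod 7); new modulus lcm = 136136.
    Write x = 16000 + 19448·t and substitute into x ≡ 5 (mod 7): 19448·t ≡ 5 − 16000 = -15995 (mod 7).
    Reduce coefficients mod 7: 2·t ≡ 0 (mod 7).
    The inverse of 2 mod 7 is 4 (since 2·4 = 8 = 1·7 + 1), so t ≡ 4·0 = 0 ≡ 0 (mod 7).
    Then x = 16000 + 19448·0 = 16000, valid modulo lcm(19448, 7) = 136136: x ≡ 16000 (mod 136136).
Verify against each original: 16000 mod 8 = 0, 16000 mod 11 = 6, 16000 mod 17 = 3, 16000 mod 13 = 10, 16000 mod 7 = 5.

x ≡ 16000 (mod 136136).


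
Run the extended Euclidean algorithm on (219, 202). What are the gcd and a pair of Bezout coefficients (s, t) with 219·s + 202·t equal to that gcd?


Euclidean algorithm on (219, 202) — divide until remainder is 0:
  219 = 1 · 202 + 17
  202 = 11 · 17 + 15
  17 = 1 · 15 + 2
  15 = 7 · 2 + 1
  2 = 2 · 1 + 0
gcd(219, 202) = 1.
Track Bezout coefficients alongside the remainders: start with r₀ = 219 = a·1 + b·0 (s = 1, t = 0) and r₁ = 202 = a·0 + b·1 (s = 0, t = 1); each new remainder r_{k+1} = r_{k-1} − q_k·r_k inherits s_{k+1} = s_{k-1} − q_k·s_k, t_{k+1} = t_{k-1} − q_k·t_k, so r_k = a·s_k + b·t_k at every step:
  q = 1: r = 17, s = 1 − 1·0 = 1, t = 0 − 1·1 = -1  (check: 219·1 + 202·(-1) = 17)
  q = 11: r = 15, s = 0 − 11·1 = -11, t = 1 − 11·(-1) = 12  (check: 219·(-11) + 202·12 = 15)
  q = 1: r = 2, s = 1 − 1·(-11) = 12, t = -1 − 1·12 = -13  (check: 219·12 + 202·(-13) = 2)
  q = 7: r = 1, s = -11 − 7·12 = -95, t = 12 − 7·(-13) = 103  (check: 219·(-95) + 202·103 = 1)
The row with r = 1 (the gcd) gives the Bezout coefficients s = -95, t = 103.
Result: 219 · (-95) + 202 · (103) = 1.

gcd(219, 202) = 1; s = -95, t = 103 (check: 219·(-95) + 202·103 = 1).


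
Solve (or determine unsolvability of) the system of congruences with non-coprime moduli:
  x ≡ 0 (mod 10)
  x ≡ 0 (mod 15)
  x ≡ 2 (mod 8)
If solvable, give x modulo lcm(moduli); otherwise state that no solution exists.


Moduli 10, 15, 8 are not pairwise coprime, so CRT works modulo lcm(m_i) when all pairwise compatibility conditions hold.
Pairwise compatibility: gcd(m_i, m_j) must divide a_i - a_j for every pair.
Merge one congruence at a time:
  Start: x ≡ 0 (mod 10).
  Combine with x ≡ 0 (mod 15): gcd(10, 15) = 5; 0 - 0 = 0, which IS divisible by 5, so compatible.
    Write x = 0 + 10·t and substitute into x ≡ 0 (mod 15): 10·t ≡ 0 − 0 = 0 (mod 15).
    Divide the congruence (and modulus) by g = 5: 2·t ≡ 0 (mod 3).
    The inverse of 2 mod 3 is 2 (since 2·2 = 4 = 1·3 + 1), so t ≡ 2·0 = 0 ≡ 0 (mod 3).
    Then x = 0 + 10·0 = 0, valid modulo lcm(10, 15) = 30: x ≡ 0 (mod 30).
  Combine with x ≡ 2 (mod 8): gcd(30, 8) = 2; 2 - 0 = 2, which IS divisible by 2, so compatible.
    Write x = 0 + 30·t and substitute into x ≡ 2 (mod 8): 30·t ≡ 2 − 0 = 2 (mod 8).
    Divide the congruence (and modulus) by g = 2: 15·t ≡ 1 (mod 4).
    Reduce coefficients mod 4: 3·t ≡ 1 (mod 4).
    The inverse of 3 mod 4 is 3 (since 3·3 = 9 = 2·4 + 1), so t ≡ 3·1 = 3 ≡ 3 (mod 4).
    Then x = 0 + 30·3 = 90, valid modulo lcm(30, 8) = 120: x ≡ 90 (mod 120).
Verify: 90 mod 10 = 0, 90 mod 15 = 0, 90 mod 8 = 2.

x ≡ 90 (mod 120).


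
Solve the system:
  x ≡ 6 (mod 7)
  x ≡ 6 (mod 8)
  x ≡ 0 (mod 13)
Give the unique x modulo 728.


Moduli 7, 8, 13 are pairwise coprime; by CRT there is a unique solution modulo M = 7 · 8 · 13 = 728.
Solve pairwise, accumulating the modulus:
  Start with x ≡ 6 (mod 7).
  Combine with x ≡ 6 (mod 8): since gcd(7, 8) = 1, we get a unique residue mod 56.
    Write x = 6 + 7·t and substitute into x ≡ 6 (mod 8): 7·t ≡ 6 − 6 = 0 (mod 8).
    The inverse of 7 mod 8 is 7 (since 7·7 = 49 = 6·8 + 1), so t ≡ 7·0 = 0 ≡ 0 (mod 8).
    Then x = 6 + 7·0 = 6, valid modulo lcm(7, 8) = 56: x ≡ 6 (mod 56).
  Combine with x ≡ 0 (mod 13): since gcd(56, 13) = 1, we get a unique residue mod 728.
    Write x = 6 + 56·t and substitute into x ≡ 0 (mod 13): 56·t ≡ 0 − 6 = -6 (mod 13).
    Reduce coefficients mod 13: 4·t ≡ 7 (mod 13).
    The inverse of 4 mod 13 is 10 (since 4·10 = 40 = 3·13 + 1), so t ≡ 10·7 = 70 ≡ 5 (mod 13).
    Then x = 6 + 56·5 = 286, valid modulo lcm(56, 13) = 728: x ≡ 286 (mod 728).
Verify: 286 mod 7 = 6 ✓, 286 mod 8 = 6 ✓, 286 mod 13 = 0 ✓.

x ≡ 286 (mod 728).


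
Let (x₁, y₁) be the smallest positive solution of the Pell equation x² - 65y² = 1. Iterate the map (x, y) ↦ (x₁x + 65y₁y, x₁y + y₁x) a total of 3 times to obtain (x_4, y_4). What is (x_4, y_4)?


Step 1: Find the fundamental solution (x₁, y₁) of x² - 65y² = 1.
  Expand √65 as a continued fraction. a₀ = ⌊√65⌋ = 8; iterate m_{k+1} = d_k·a_k − m_k, d_{k+1} = (65 − m_{k+1}²)/d_k, a_{k+1} = ⌊(a₀ + m_{k+1})/d_{k+1}⌋ (starting m₀ = 0, d₀ = 1), with convergents p_k = a_k·p_{k-1} + p_{k-2}, q_k = a_k·q_{k-1} + q_{k-2} (p₋₁ = 1, q₋₁ = 0):
  k = 0: a₀ = 8; p₀/q₀ = 8/1; p₀² − 65·q₀² = 64 − 65 = -1.
  k = 1: m = 8, d = 1, a = ⌊(8 + 8)/1⌋ = 16; p/q = (16·8 + 1)/(16·1 + 0) = 129/16; p² − 65·q² = 16641 − 16640 = 1.
  The first convergent with p² − 65·q² = 1 gives the fundamental solution (x₁, y₁) = (129, 16).
Step 2: Apply the recurrence (x_{n+1}, y_{n+1}) = (x₁x_n + 65y₁y_n, x₁y_n + y₁x_n) repeatedly.
  From (x_1, y_1) = (129, 16): x_2 = 129·129 + 65·16·16 = 33281; y_2 = 129·16 + 16·129 = 4128.
  From (x_2, y_2) = (33281, 4128): x_3 = 129·33281 + 65·16·4128 = 8586369; y_3 = 129·4128 + 16·33281 = 1065008.
  From (x_3, y_3) = (8586369, 1065008): x_4 = 129·8586369 + 65·16·1065008 = 2215249921; y_4 = 129·1065008 + 16·8586369 = 274767936.
Step 3: Verify x_4² - 65·y_4² = 4907332212490506241 - 4907332212490506240 = 1 (should be 1). ✓

(x_1, y_1) = (129, 16); (x_4, y_4) = (2215249921, 274767936).


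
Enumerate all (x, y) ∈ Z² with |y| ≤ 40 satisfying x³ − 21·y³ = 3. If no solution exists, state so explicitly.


The equation is x³ - 21y³ = 3. For fixed y, x³ = 21·y³ + 3, so a solution requires the RHS to be a perfect cube.
Strategy: iterate y from -40 to 40, compute RHS = 21·y³ + 3, and check whether it is a (positive or negative) perfect cube.
Check small values of y:
  y = 0: RHS = 3 is not a perfect cube.
  y = 1: RHS = 24 is not a perfect cube.
  y = -1: RHS = -18 is not a perfect cube.
  y = 2: RHS = 171 is not a perfect cube.
  y = -2: RHS = -165 is not a perfect cube.
  y = 3: RHS = 570 is not a perfect cube.
  y = -3: RHS = -564 is not a perfect cube.
Continuing the search up to |y| = 40 finds no solutions either.
No (x, y) in the scanned range satisfies the equation.

No integer solutions with |y| ≤ 40.


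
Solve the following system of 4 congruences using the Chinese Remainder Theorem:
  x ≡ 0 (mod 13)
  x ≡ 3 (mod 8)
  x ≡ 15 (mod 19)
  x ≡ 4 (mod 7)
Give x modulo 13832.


Product of moduli M = 13 · 8 · 19 · 7 = 13832.
Merge one congruence at a time:
  Start: x ≡ 0 (mod 13).
  Combine with x ≡ 3 (mod 8); new modulus lcm = 104.
    Write x = 0 + 13·t and substitute into x ≡ 3 (mod 8): 13·t ≡ 3 − 0 = 3 (mod 8).
    Reduce coefficients mod 8: 5·t ≡ 3 (mod 8).
    The inverse of 5 mod 8 is 5 (since 5·5 = 25 = 3·8 + 1), so t ≡ 5·3 = 15 ≡ 7 (mod 8).
    Then x = 0 + 13·7 = 91, valid modulo lcm(13, 8) = 104: x ≡ 91 (mod 104).
  Combine with x ≡ 15 (mod 19); new modulus lcm = 1976.
    Write x = 91 + 104·t and substitute into x ≡ 15 (mod 19): 104·t ≡ 15 − 91 = -76 (mod 19).
    Reduce coefficients mod 19: 9·t ≡ 0 (mod 19).
    The inverse of 9 mod 19 is 17 (since 9·17 = 153 = 8·19 + 1), so t ≡ 17·0 = 0 ≡ 0 (mod 19).
    Then x = 91 + 104·0 = 91, valid modulo lcm(104, 19) = 1976: x ≡ 91 (mod 1976).
  Combine with x ≡ 4 (mod 7); new modulus lcm = 13832.
    Write x = 91 + 1976·t and substitute into x ≡ 4 (mod 7): 1976·t ≡ 4 − 91 = -87 (mod 7).
    Reduce coefficients mod 7: 2·t ≡ 4 (mod 7).
    The inverse of 2 mod 7 is 4 (since 2·4 = 8 = 1·7 + 1), so t ≡ 4·4 = 16 ≡ 2 (mod 7).
    Then x = 91 + 1976·2 = 4043, valid modulo lcm(1976, 7) = 13832: x ≡ 4043 (mod 13832).
Verify against each original: 4043 mod 13 = 0, 4043 mod 8 = 3, 4043 mod 19 = 15, 4043 mod 7 = 4.

x ≡ 4043 (mod 13832).


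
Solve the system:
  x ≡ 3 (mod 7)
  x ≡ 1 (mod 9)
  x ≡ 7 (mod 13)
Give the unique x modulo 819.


Moduli 7, 9, 13 are pairwise coprime; by CRT there is a unique solution modulo M = 7 · 9 · 13 = 819.
Solve pairwise, accumulating the modulus:
  Start with x ≡ 3 (mod 7).
  Combine with x ≡ 1 (mod 9): since gcd(7, 9) = 1, we get a unique residue mod 63.
    Write x = 3 + 7·t and substitute into x ≡ 1 (mod 9): 7·t ≡ 1 − 3 = -2 (mod 9).
    Reduce coefficients mod 9: 7·t ≡ 7 (mod 9).
    The inverse of 7 mod 9 is 4 (since 7·4 = 28 = 3·9 + 1), so t ≡ 4·7 = 28 ≡ 1 (mod 9).
    Then x = 3 + 7·1 = 10, valid modulo lcm(7, 9) = 63: x ≡ 10 (mod 63).
  Combine with x ≡ 7 (mod 13): since gcd(63, 13) = 1, we get a unique residue mod 819.
    Write x = 10 + 63·t and substitute into x ≡ 7 (mod 13): 63·t ≡ 7 − 10 = -3 (mod 13).
    Reduce coefficients mod 13: 11·t ≡ 10 (mod 13).
    The inverse of 11 mod 13 is 6 (since 11·6 = 66 = 5·13 + 1), so t ≡ 6·10 = 60 ≡ 8 (mod 13).
    Then x = 10 + 63·8 = 514, valid modulo lcm(63, 13) = 819: x ≡ 514 (mod 819).
Verify: 514 mod 7 = 3 ✓, 514 mod 9 = 1 ✓, 514 mod 13 = 7 ✓.

x ≡ 514 (mod 819).


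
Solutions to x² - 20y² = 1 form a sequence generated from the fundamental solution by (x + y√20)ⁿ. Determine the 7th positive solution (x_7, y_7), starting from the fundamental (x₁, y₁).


Step 1: Find the fundamental solution (x₁, y₁) of x² - 20y² = 1.
  Expand √20 as a continued fraction. a₀ = ⌊√20⌋ = 4; iterate m_{k+1} = d_k·a_k − m_k, d_{k+1} = (20 − m_{k+1}²)/d_k, a_{k+1} = ⌊(a₀ + m_{k+1})/d_{k+1}⌋ (starting m₀ = 0, d₀ = 1), with convergents p_k = a_k·p_{k-1} + p_{k-2}, q_k = a_k·q_{k-1} + q_{k-2} (p₋₁ = 1, q₋₁ = 0):
  k = 0: a₀ = 4; p₀/q₀ = 4/1; p₀² − 20·q₀² = 16 − 20 = -4.
  k = 1: m = 4, d = 4, a = ⌊(4 + 4)/4⌋ = 2; p/q = (2·4 + 1)/(2·1 + 0) = 9/2; p² − 20·q² = 81 − 80 = 1.
  The first convergent with p² − 20·q² = 1 gives the fundamental solution (x₁, y₁) = (9, 2).
Step 2: Apply the recurrence (x_{n+1}, y_{n+1}) = (x₁x_n + 20y₁y_n, x₁y_n + y₁x_n) repeatedly.
  From (x_1, y_1) = (9, 2): x_2 = 9·9 + 20·2·2 = 161; y_2 = 9·2 + 2·9 = 36.
  From (x_2, y_2) = (161, 36): x_3 = 9·161 + 20·2·36 = 2889; y_3 = 9·36 + 2·161 = 646.
  From (x_3, y_3) = (2889, 646): x_4 = 9·2889 + 20·2·646 = 51841; y_4 = 9·646 + 2·2889 = 11592.
  From (x_4, y_4) = (51841, 11592): x_5 = 9·51841 + 20·2·11592 = 930249; y_5 = 9·11592 + 2·51841 = 208010.
  From (x_5, y_5) = (930249, 208010): x_6 = 9·930249 + 20·2·208010 = 16692641; y_6 = 9·208010 + 2·930249 = 3732588.
  From (x_6, y_6) = (16692641, 3732588): x_7 = 9·16692641 + 20·2·3732588 = 299537289; y_7 = 9·3732588 + 2·16692641 = 66978574.
Step 3: Verify x_7² - 20·y_7² = 89722587501469521 - 89722587501469520 = 1 (should be 1). ✓

(x_1, y_1) = (9, 2); (x_7, y_7) = (299537289, 66978574).


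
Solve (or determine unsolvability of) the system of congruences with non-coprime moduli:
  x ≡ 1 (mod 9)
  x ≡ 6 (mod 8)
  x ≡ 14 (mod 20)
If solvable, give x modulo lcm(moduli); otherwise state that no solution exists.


Moduli 9, 8, 20 are not pairwise coprime, so CRT works modulo lcm(m_i) when all pairwise compatibility conditions hold.
Pairwise compatibility: gcd(m_i, m_j) must divide a_i - a_j for every pair.
Merge one congruence at a time:
  Start: x ≡ 1 (mod 9).
  Combine with x ≡ 6 (mod 8): gcd(9, 8) = 1; 6 - 1 = 5, which IS divisible by 1, so compatible.
    Write x = 1 + 9·t and substitute into x ≡ 6 (mod 8): 9·t ≡ 6 − 1 = 5 (mod 8).
    Reduce coefficients mod 8: 1·t ≡ 5 (mod 8).
    So t ≡ 5 (mod 8).
    Then x = 1 + 9·5 = 46, valid modulo lcm(9, 8) = 72: x ≡ 46 (mod 72).
  Combine with x ≡ 14 (mod 20): gcd(72, 20) = 4; 14 - 46 = -32, which IS divisible by 4, so compatible.
    Write x = 46 + 72·t and substitute into x ≡ 14 (mod 20): 72·t ≡ 14 − 46 = -32 (mod 20).
    Divide the congruence (and modulus) by g = 4: 18·t ≡ -8 (mod 5).
    Reduce coefficients mod 5: 3·t ≡ 2 (mod 5).
    The inverse of 3 mod 5 is 2 (since 3·2 = 6 = 1·5 + 1), so t ≡ 2·2 = 4 ≡ 4 (mod 5).
    Then x = 46 + 72·4 = 334, valid modulo lcm(72, 20) = 360: x ≡ 334 (mod 360).
Verify: 334 mod 9 = 1, 334 mod 8 = 6, 334 mod 20 = 14.

x ≡ 334 (mod 360).


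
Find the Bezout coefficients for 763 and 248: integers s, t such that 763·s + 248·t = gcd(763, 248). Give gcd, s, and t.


Euclidean algorithm on (763, 248) — divide until remainder is 0:
  763 = 3 · 248 + 19
  248 = 13 · 19 + 1
  19 = 19 · 1 + 0
gcd(763, 248) = 1.
Track Bezout coefficients alongside the remainders: start with r₀ = 763 = a·1 + b·0 (s = 1, t = 0) and r₁ = 248 = a·0 + b·1 (s = 0, t = 1); each new remainder r_{k+1} = r_{k-1} − q_k·r_k inherits s_{k+1} = s_{k-1} − q_k·s_k, t_{k+1} = t_{k-1} − q_k·t_k, so r_k = a·s_k + b·t_k at every step:
  q = 3: r = 19, s = 1 − 3·0 = 1, t = 0 − 3·1 = -3  (check: 763·1 + 248·(-3) = 19)
  q = 13: r = 1, s = 0 − 13·1 = -13, t = 1 − 13·(-3) = 40  (check: 763·(-13) + 248·40 = 1)
The row with r = 1 (the gcd) gives the Bezout coefficients s = -13, t = 40.
Result: 763 · (-13) + 248 · (40) = 1.

gcd(763, 248) = 1; s = -13, t = 40 (check: 763·(-13) + 248·40 = 1).


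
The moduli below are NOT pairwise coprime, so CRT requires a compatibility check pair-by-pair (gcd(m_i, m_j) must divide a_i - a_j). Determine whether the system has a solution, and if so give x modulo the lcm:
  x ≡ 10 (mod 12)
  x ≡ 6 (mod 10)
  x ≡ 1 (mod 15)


Moduli 12, 10, 15 are not pairwise coprime, so CRT works modulo lcm(m_i) when all pairwise compatibility conditions hold.
Pairwise compatibility: gcd(m_i, m_j) must divide a_i - a_j for every pair.
Merge one congruence at a time:
  Start: x ≡ 10 (mod 12).
  Combine with x ≡ 6 (mod 10): gcd(12, 10) = 2; 6 - 10 = -4, which IS divisible by 2, so compatible.
    Write x = 10 + 12·t and substitute into x ≡ 6 (mod 10): 12·t ≡ 6 − 10 = -4 (mod 10).
    Divide the congruence (and modulus) by g = 2: 6·t ≡ -2 (mod 5).
    Reduce coefficients mod 5: 1·t ≡ 3 (mod 5).
    So t ≡ 3 (mod 5).
    Then x = 10 + 12·3 = 46, valid modulo lcm(12, 10) = 60: x ≡ 46 (mod 60).
  Combine with x ≡ 1 (mod 15): gcd(60, 15) = 15; 1 - 46 = -45, which IS divisible by 15, so compatible.
    Write x = 46 + 60·t and substitute into x ≡ 1 (mod 15): 60·t ≡ 1 − 46 = -45 (mod 15).
    Divide the congruence (and modulus) by g = 15: 4·t ≡ -3 (mod 1).
    Modulo 1 every t works; take t = 0.
    Then x = 46 + 60·0 = 46, valid modulo lcm(60, 15) = 60: x ≡ 46 (mod 60).
Verify: 46 mod 12 = 10, 46 mod 10 = 6, 46 mod 15 = 1.

x ≡ 46 (mod 60).


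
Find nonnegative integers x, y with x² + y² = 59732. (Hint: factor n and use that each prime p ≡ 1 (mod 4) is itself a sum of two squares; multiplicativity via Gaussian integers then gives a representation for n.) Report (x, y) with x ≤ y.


Step 1: Factor n = 59732 = 2^2 · 109 · 137.
Step 2: Check the mod-4 condition on each prime factor: 2 = 2 (special); 109 ≡ 1 (mod 4), exponent 1; 137 ≡ 1 (mod 4), exponent 1.
All primes ≡ 3 (mod 4) appear to even exponent (or don't appear), so by the two-squares theorem n IS expressible as a sum of two squares.
Step 3: Build a representation. Group n = k² · m with k = 2 and m = 109 · 137 = 14933 (a product of primes ≡ 1 (mod 4)); a representation of m scales to one of n via (k·x)² + (k·y)² = k²(x² + y²). Each prime p ≡ 1 (mod 4) is itself a sum of two squares; find a² by testing p − a² for a perfect square:
  109: 109 − 1² = 108, 109 − 2² = 105, 109 − 3² = 100 = 10² ⇒ 109 = 3² + 10².
  137: 137 − 1² = 136, 137 − 2² = 133, 137 − 3² = 128, 137 − 4² = 121 = 11² ⇒ 137 = 4² + 11².
  Combine using the Brahmagupta–Fibonacci identity (a² + b²)(c² + d²) = (ac − bd)² + (ad + bc)² = (ac + bd)² + (ad − bc)²:
  109 · 137 = 14933: from (3² + 10²)(4² + 11²), take (3·4 − 10·11, 3·11 + 10·4) = (12 − 110, 33 + 40) = (-98, 73); dropping signs (only squares matter) gives (98, 73); check 98² + 73² = 9604 + 5329 = 14933 ✓.
  Scale by k = 2: (2·98, 2·73) = (196, 146).
Step 4: Order so x ≤ y and verify: 146² + 196² = 21316 + 38416 = 59732 = n. ✓

n = 59732 = 146² + 196² (one valid representation with x ≤ y).


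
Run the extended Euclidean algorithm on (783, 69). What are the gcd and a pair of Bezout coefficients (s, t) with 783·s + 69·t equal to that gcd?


Euclidean algorithm on (783, 69) — divide until remainder is 0:
  783 = 11 · 69 + 24
  69 = 2 · 24 + 21
  24 = 1 · 21 + 3
  21 = 7 · 3 + 0
gcd(783, 69) = 3.
Track Bezout coefficients alongside the remainders: start with r₀ = 783 = a·1 + b·0 (s = 1, t = 0) and r₁ = 69 = a·0 + b·1 (s = 0, t = 1); each new remainder r_{k+1} = r_{k-1} − q_k·r_k inherits s_{k+1} = s_{k-1} − q_k·s_k, t_{k+1} = t_{k-1} − q_k·t_k, so r_k = a·s_k + b·t_k at every step:
  q = 11: r = 24, s = 1 − 11·0 = 1, t = 0 − 11·1 = -11  (check: 783·1 + 69·(-11) = 24)
  q = 2: r = 21, s = 0 − 2·1 = -2, t = 1 − 2·(-11) = 23  (check: 783·(-2) + 69·23 = 21)
  q = 1: r = 3, s = 1 − 1·(-2) = 3, t = -11 − 1·23 = -34  (check: 783·3 + 69·(-34) = 3)
The row with r = 3 (the gcd) gives the Bezout coefficients s = 3, t = -34.
Result: 783 · (3) + 69 · (-34) = 3.

gcd(783, 69) = 3; s = 3, t = -34 (check: 783·3 + 69·(-34) = 3).


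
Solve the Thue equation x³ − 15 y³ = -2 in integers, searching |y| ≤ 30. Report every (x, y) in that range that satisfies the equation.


The equation is x³ - 15y³ = -2. For fixed y, x³ = 15·y³ − 2, so a solution requires the RHS to be a perfect cube.
Strategy: iterate y from -30 to 30, compute RHS = 15·y³ − 2, and check whether it is a (positive or negative) perfect cube.
Check small values of y:
  y = 0: RHS = -2 is not a perfect cube.
  y = 1: RHS = 13 is not a perfect cube.
  y = -1: RHS = -17 is not a perfect cube.
  y = 2: RHS = 118 is not a perfect cube.
  y = -2: RHS = -122 is not a perfect cube.
  y = 3: RHS = 403 is not a perfect cube.
  y = -3: RHS = -407 is not a perfect cube.
Continuing the search up to |y| = 30 finds no solutions either.
No (x, y) in the scanned range satisfies the equation.

No integer solutions with |y| ≤ 30.


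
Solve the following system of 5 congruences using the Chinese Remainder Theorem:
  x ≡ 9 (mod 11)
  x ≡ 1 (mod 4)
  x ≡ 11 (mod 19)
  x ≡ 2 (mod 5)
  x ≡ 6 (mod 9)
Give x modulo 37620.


Product of moduli M = 11 · 4 · 19 · 5 · 9 = 37620.
Merge one congruence at a time:
  Start: x ≡ 9 (mod 11).
  Combine with x ≡ 1 (mod 4); new modulus lcm = 44.
    Write x = 9 + 11·t and substitute into x ≡ 1 (mod 4): 11·t ≡ 1 − 9 = -8 (mod 4).
    Reduce coefficients mod 4: 3·t ≡ 0 (mod 4).
    The inverse of 3 mod 4 is 3 (since 3·3 = 9 = 2·4 + 1), so t ≡ 3·0 = 0 ≡ 0 (mod 4).
    Then x = 9 + 11·0 = 9, valid modulo lcm(11, 4) = 44: x ≡ 9 (mod 44).
  Combine with x ≡ 11 (mod 19); new modulus lcm = 836.
    Write x = 9 + 44·t and substitute into x ≡ 11 (mod 19): 44·t ≡ 11 − 9 = 2 (mod 19).
    Reduce coefficients mod 19: 6·t ≡ 2 (mod 19).
    The inverse of 6 mod 19 is 16 (since 6·16 = 96 = 5·19 + 1), so t ≡ 16·2 = 32 ≡ 13 (mod 19).
    Then x = 9 + 44·13 = 581, valid modulo lcm(44, 19) = 836: x ≡ 581 (mod 836).
  Combine with x ≡ 2 (mod 5); new modulus lcm = 4180.
    Write x = 581 + 836·t and substitute into x ≡ 2 (mod 5): 836·t ≡ 2 − 581 = -579 (mod 5).
    Reduce coefficients mod 5: 1·t ≡ 1 (mod 5).
    So t ≡ 1 (mod 5).
    Then x = 581 + 836·1 = 1417, valid modulo lcm(836, 5) = 4180: x ≡ 1417 (mod 4180).
  Combine with x ≡ 6 (mod 9); new modulus lcm = 37620.
    Write x = 1417 + 4180·t and substitute into x ≡ 6 (mod 9): 4180·t ≡ 6 − 1417 = -1411 (mod 9).
    Reduce coefficients mod 9: 4·t ≡ 2 (mod 9).
    The inverse of 4 mod 9 is 7 (since 4·7 = 28 = 3·9 + 1), so t ≡ 7·2 = 14 ≡ 5 (mod 9).
    Then x = 1417 + 4180·5 = 22317, valid modulo lcm(4180, 9) = 37620: x ≡ 22317 (mod 37620).
Verify against each original: 22317 mod 11 = 9, 22317 mod 4 = 1, 22317 mod 19 = 11, 22317 mod 5 = 2, 22317 mod 9 = 6.

x ≡ 22317 (mod 37620).


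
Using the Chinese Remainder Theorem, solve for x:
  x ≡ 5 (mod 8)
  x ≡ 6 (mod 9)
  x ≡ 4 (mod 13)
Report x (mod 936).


Moduli 8, 9, 13 are pairwise coprime; by CRT there is a unique solution modulo M = 8 · 9 · 13 = 936.
Solve pairwise, accumulating the modulus:
  Start with x ≡ 5 (mod 8).
  Combine with x ≡ 6 (mod 9): since gcd(8, 9) = 1, we get a unique residue mod 72.
    Write x = 5 + 8·t and substitute into x ≡ 6 (mod 9): 8·t ≡ 6 − 5 = 1 (mod 9).
    The inverse of 8 mod 9 is 8 (since 8·8 = 64 = 7·9 + 1), so t ≡ 8·1 = 8 ≡ 8 (mod 9).
    Then x = 5 + 8·8 = 69, valid modulo lcm(8, 9) = 72: x ≡ 69 (mod 72).
  Combine with x ≡ 4 (mod 13): since gcd(72, 13) = 1, we get a unique residue mod 936.
    Write x = 69 + 72·t and substitute into x ≡ 4 (mod 13): 72·t ≡ 4 − 69 = -65 (mod 13).
    Reduce coefficients mod 13: 7·t ≡ 0 (mod 13).
    The inverse of 7 mod 13 is 2 (since 7·2 = 14 = 1·13 + 1), so t ≡ 2·0 = 0 ≡ 0 (mod 13).
    Then x = 69 + 72·0 = 69, valid modulo lcm(72, 13) = 936: x ≡ 69 (mod 936).
Verify: 69 mod 8 = 5 ✓, 69 mod 9 = 6 ✓, 69 mod 13 = 4 ✓.

x ≡ 69 (mod 936).


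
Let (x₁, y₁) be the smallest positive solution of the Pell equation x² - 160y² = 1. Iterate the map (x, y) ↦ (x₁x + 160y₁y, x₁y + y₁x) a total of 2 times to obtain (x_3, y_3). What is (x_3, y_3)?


Step 1: Find the fundamental solution (x₁, y₁) of x² - 160y² = 1.
  Expand √160 as a continued fraction. a₀ = ⌊√160⌋ = 12; iterate m_{k+1} = d_k·a_k − m_k, d_{k+1} = (160 − m_{k+1}²)/d_k, a_{k+1} = ⌊(a₀ + m_{k+1})/d_{k+1}⌋ (starting m₀ = 0, d₀ = 1), with convergents p_k = a_k·p_{k-1} + p_{k-2}, q_k = a_k·q_{k-1} + q_{k-2} (p₋₁ = 1, q₋₁ = 0):
  k = 0: a₀ = 12; p₀/q₀ = 12/1; p₀² − 160·q₀² = 144 − 160 = -16.
  k = 1: m = 12, d = 16, a = ⌊(12 + 12)/16⌋ = 1; p/q = (1·12 + 1)/(1·1 + 0) = 13/1; p² − 160·q² = 169 − 160 = 9.
  k = 2: m = 4, d = 9, a = ⌊(12 + 4)/9⌋ = 1; p/q = (1·13 + 12)/(1·1 + 1) = 25/2; p² − 160·q² = 625 − 640 = -15.
  k = 3: m = 5, d = 15, a = ⌊(12 + 5)/15⌋ = 1; p/q = (1·25 + 13)/(1·2 + 1) = 38/3; p² − 160·q² = 1444 − 1440 = 4.
  k = 4: m = 10, d = 4, a = ⌊(12 + 10)/4⌋ = 5; p/q = (5·38 + 25)/(5·3 + 2) = 215/17; p² − 160·q² = 46225 − 46240 = -15.
  k = 5: m = 10, d = 15, a = ⌊(12 + 10)/15⌋ = 1; p/q = (1·215 + 38)/(1·17 + 3) = 253/20; p² − 160·q² = 64009 − 64000 = 9.
  k = 6: m = 5, d = 9, a = ⌊(12 + 5)/9⌋ = 1; p/q = (1·253 + 215)/(1·20 + 17) = 468/37; p² − 160·q² = 219024 − 219040 = -16.
  k = 7: m = 4, d = 16, a = ⌊(12 + 4)/16⌋ = 1; p/q = (1·468 + 253)/(1·37 + 20) = 721/57; p² − 160·q² = 519841 − 519840 = 1.
  The first convergent with p² − 160·q² = 1 gives the fundamental solution (x₁, y₁) = (721, 57).
Step 2: Apply the recurrence (x_{n+1}, y_{n+1}) = (x₁x_n + 160y₁y_n, x₁y_n + y₁x_n) repeatedly.
  From (x_1, y_1) = (721, 57): x_2 = 721·721 + 160·57·57 = 1039681; y_2 = 721·57 + 57·721 = 82194.
  From (x_2, y_2) = (1039681, 82194): x_3 = 721·1039681 + 160·57·82194 = 1499219281; y_3 = 721·82194 + 57·1039681 = 118523691.
Step 3: Verify x_3² - 160·y_3² = 2247658452522156961 - 2247658452522156960 = 1 (should be 1). ✓

(x_1, y_1) = (721, 57); (x_3, y_3) = (1499219281, 118523691).


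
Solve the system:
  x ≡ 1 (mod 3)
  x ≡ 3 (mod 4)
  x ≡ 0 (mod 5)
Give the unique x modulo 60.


Moduli 3, 4, 5 are pairwise coprime; by CRT there is a unique solution modulo M = 3 · 4 · 5 = 60.
Solve pairwise, accumulating the modulus:
  Start with x ≡ 1 (mod 3).
  Combine with x ≡ 3 (mod 4): since gcd(3, 4) = 1, we get a unique residue mod 12.
    Write x = 1 + 3·t and substitute into x ≡ 3 (mod 4): 3·t ≡ 3 − 1 = 2 (mod 4).
    The inverse of 3 mod 4 is 3 (since 3·3 = 9 = 2·4 + 1), so t ≡ 3·2 = 6 ≡ 2 (mod 4).
    Then x = 1 + 3·2 = 7, valid modulo lcm(3, 4) = 12: x ≡ 7 (mod 12).
  Combine with x ≡ 0 (mod 5): since gcd(12, 5) = 1, we get a unique residue mod 60.
    Write x = 7 + 12·t and substitute into x ≡ 0 (mod 5): 12·t ≡ 0 − 7 = -7 (mod 5).
    Reduce coefficients mod 5: 2·t ≡ 3 (mod 5).
    The inverse of 2 mod 5 is 3 (since 2·3 = 6 = 1·5 + 1), so t ≡ 3·3 = 9 ≡ 4 (mod 5).
    Then x = 7 + 12·4 = 55, valid modulo lcm(12, 5) = 60: x ≡ 55 (mod 60).
Verify: 55 mod 3 = 1 ✓, 55 mod 4 = 3 ✓, 55 mod 5 = 0 ✓.

x ≡ 55 (mod 60).


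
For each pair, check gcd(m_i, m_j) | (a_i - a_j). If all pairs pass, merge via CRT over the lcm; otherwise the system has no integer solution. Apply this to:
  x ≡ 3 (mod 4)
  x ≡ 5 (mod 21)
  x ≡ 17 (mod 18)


Moduli 4, 21, 18 are not pairwise coprime, so CRT works modulo lcm(m_i) when all pairwise compatibility conditions hold.
Pairwise compatibility: gcd(m_i, m_j) must divide a_i - a_j for every pair.
Merge one congruence at a time:
  Start: x ≡ 3 (mod 4).
  Combine with x ≡ 5 (mod 21): gcd(4, 21) = 1; 5 - 3 = 2, which IS divisible by 1, so compatible.
    Write x = 3 + 4·t and substitute into x ≡ 5 (mod 21): 4·t ≡ 5 − 3 = 2 (mod 21).
    The inverse of 4 mod 21 is 16 (since 4·16 = 64 = 3·21 + 1), so t ≡ 16·2 = 32 ≡ 11 (mod 21).
    Then x = 3 + 4·11 = 47, valid modulo lcm(4, 21) = 84: x ≡ 47 (mod 84).
  Combine with x ≡ 17 (mod 18): gcd(84, 18) = 6; 17 - 47 = -30, which IS divisible by 6, so compatible.
    Write x = 47 + 84·t and substitute into x ≡ 17 (mod 18): 84·t ≡ 17 − 47 = -30 (mod 18).
    Divide the congruence (and modulus) by g = 6: 14·t ≡ -5 (mod 3).
    Reduce coefficients mod 3: 2·t ≡ 1 (mod 3).
    The inverse of 2 mod 3 is 2 (since 2·2 = 4 = 1·3 + 1), so t ≡ 2·1 = 2 ≡ 2 (mod 3).
    Then x = 47 + 84·2 = 215, valid modulo lcm(84, 18) = 252: x ≡ 215 (mod 252).
Verify: 215 mod 4 = 3, 215 mod 21 = 5, 215 mod 18 = 17.

x ≡ 215 (mod 252).


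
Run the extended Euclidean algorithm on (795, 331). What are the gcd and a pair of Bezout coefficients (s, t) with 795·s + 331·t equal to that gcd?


Euclidean algorithm on (795, 331) — divide until remainder is 0:
  795 = 2 · 331 + 133
  331 = 2 · 133 + 65
  133 = 2 · 65 + 3
  65 = 21 · 3 + 2
  3 = 1 · 2 + 1
  2 = 2 · 1 + 0
gcd(795, 331) = 1.
Track Bezout coefficients alongside the remainders: start with r₀ = 795 = a·1 + b·0 (s = 1, t = 0) and r₁ = 331 = a·0 + b·1 (s = 0, t = 1); each new remainder r_{k+1} = r_{k-1} − q_k·r_k inherits s_{k+1} = s_{k-1} − q_k·s_k, t_{k+1} = t_{k-1} − q_k·t_k, so r_k = a·s_k + b·t_k at every step:
  q = 2: r = 133, s = 1 − 2·0 = 1, t = 0 − 2·1 = -2  (check: 795·1 + 331·(-2) = 133)
  q = 2: r = 65, s = 0 − 2·1 = -2, t = 1 − 2·(-2) = 5  (check: 795·(-2) + 331·5 = 65)
  q = 2: r = 3, s = 1 − 2·(-2) = 5, t = -2 − 2·5 = -12  (check: 795·5 + 331·(-12) = 3)
  q = 21: r = 2, s = -2 − 21·5 = -107, t = 5 − 21·(-12) = 257  (check: 795·(-107) + 331·257 = 2)
  q = 1: r = 1, s = 5 − 1·(-107) = 112, t = -12 − 1·257 = -269  (check: 795·112 + 331·(-269) = 1)
The row with r = 1 (the gcd) gives the Bezout coefficients s = 112, t = -269.
Result: 795 · (112) + 331 · (-269) = 1.

gcd(795, 331) = 1; s = 112, t = -269 (check: 795·112 + 331·(-269) = 1).


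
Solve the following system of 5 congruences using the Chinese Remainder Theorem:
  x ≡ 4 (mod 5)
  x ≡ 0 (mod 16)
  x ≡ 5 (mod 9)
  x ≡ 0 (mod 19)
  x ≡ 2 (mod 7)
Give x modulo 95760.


Product of moduli M = 5 · 16 · 9 · 19 · 7 = 95760.
Merge one congruence at a time:
  Start: x ≡ 4 (mod 5).
  Combine with x ≡ 0 (mod 16); new modulus lcm = 80.
    Write x = 4 + 5·t and substitute into x ≡ 0 (mod 16): 5·t ≡ 0 − 4 = -4 (mod 16).
    Reduce coefficients mod 16: 5·t ≡ 12 (mod 16).
    The inverse of 5 mod 16 is 13 (since 5·13 = 65 = 4·16 + 1), so t ≡ 13·12 = 156 ≡ 12 (mod 16).
    Then x = 4 + 5·12 = 64, valid modulo lcm(5, 16) = 80: x ≡ 64 (mod 80).
  Combine with x ≡ 5 (mod 9); new modulus lcm = 720.
    Write x = 64 + 80·t and substitute into x ≡ 5 (mod 9): 80·t ≡ 5 − 64 = -59 (mod 9).
    Reduce coefficients mod 9: 8·t ≡ 4 (mod 9).
    The inverse of 8 mod 9 is 8 (since 8·8 = 64 = 7·9 + 1), so t ≡ 8·4 = 32 ≡ 5 (mod 9).
    Then x = 64 + 80·5 = 464, valid modulo lcm(80, 9) = 720: x ≡ 464 (mod 720).
  Combine with x ≡ 0 (mod 19); new modulus lcm = 13680.
    Write x = 464 + 720·t and substitute into x ≡ 0 (mod 19): 720·t ≡ 0 − 464 = -464 (mod 19).
    Reduce coefficients mod 19: 17·t ≡ 11 (mod 19).
    The inverse of 17 mod 19 is 9 (since 17·9 = 153 = 8·19 + 1), so t ≡ 9·11 = 99 ≡ 4 (mod 19).
    Then x = 464 + 720·4 = 3344, valid modulo lcm(720, 19) = 13680: x ≡ 3344 (mod 13680).
  Combine with x ≡ 2 (mod 7); new modulus lcm = 95760.
    Write x = 3344 + 13680·t and substitute into x ≡ 2 (mod 7): 13680·t ≡ 2 − 3344 = -3342 (mod 7).
    Reduce coefficients mod 7: 2·t ≡ 4 (mod 7).
    The inverse of 2 mod 7 is 4 (since 2·4 = 8 = 1·7 + 1), so t ≡ 4·4 = 16 ≡ 2 (mod 7).
    Then x = 3344 + 13680·2 = 30704, valid modulo lcm(13680, 7) = 95760: x ≡ 30704 (mod 95760).
Verify against each original: 30704 mod 5 = 4, 30704 mod 16 = 0, 30704 mod 9 = 5, 30704 mod 19 = 0, 30704 mod 7 = 2.

x ≡ 30704 (mod 95760).


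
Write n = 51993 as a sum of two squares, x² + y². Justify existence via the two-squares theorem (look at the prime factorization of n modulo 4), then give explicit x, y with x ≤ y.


Step 1: Factor n = 51993 = 3^2 · 53 · 109.
Step 2: Check the mod-4 condition on each prime factor: 3 ≡ 3 (mod 4), exponent 2 (must be even); 53 ≡ 1 (mod 4), exponent 1; 109 ≡ 1 (mod 4), exponent 1.
All primes ≡ 3 (mod 4) appear to even exponent (or don't appear), so by the two-squares theorem n IS expressible as a sum of two squares.
Step 3: Build a representation. Group n = k² · m with k = 3 and m = 53 · 109 = 5777 (a product of primes ≡ 1 (mod 4)); a representation of m scales to one of n via (k·x)² + (k·y)² = k²(x² + y²). Each prime p ≡ 1 (mod 4) is itself a sum of two squares; find a² by testing p − a² for a perfect square:
  53: 53 − 1² = 52, 53 − 2² = 49 = 7² ⇒ 53 = 2² + 7².
  109: 109 − 1² = 108, 109 − 2² = 105, 109 − 3² = 100 = 10² ⇒ 109 = 3² + 10².
  Combine using the Brahmagupta–Fibonacci identity (a² + b²)(c² + d²) = (ac − bd)² + (ad + bc)² = (ac + bd)² + (ad − bc)²:
  53 · 109 = 5777: from (2² + 7²)(3² + 10²), take (2·3 − 7·10, 2·10 + 7·3) = (6 − 70, 20 + 21) = (-64, 41); dropping signs (only squares matter) gives (64, 41); check 64² + 41² = 4096 + 1681 = 5777 ✓.
  Scale by k = 3: (3·64, 3·41) = (192, 123).
Step 4: Order so x ≤ y and verify: 123² + 192² = 15129 + 36864 = 51993 = n. ✓

n = 51993 = 123² + 192² (one valid representation with x ≤ y).


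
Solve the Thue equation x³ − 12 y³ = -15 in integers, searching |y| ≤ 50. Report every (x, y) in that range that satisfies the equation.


The equation is x³ - 12y³ = -15. For fixed y, x³ = 12·y³ − 15, so a solution requires the RHS to be a perfect cube.
Strategy: iterate y from -50 to 50, compute RHS = 12·y³ − 15, and check whether it is a (positive or negative) perfect cube.
Check small values of y:
  y = 0: RHS = -15 is not a perfect cube.
  y = 1: RHS = -3 is not a perfect cube.
  y = -1: RHS = -27 = (-3)³ ⇒ x = -3 works.
  y = 2: RHS = 81 is not a perfect cube.
  y = -2: RHS = -111 is not a perfect cube.
  y = 3: RHS = 309 is not a perfect cube.
  y = -3: RHS = -339 is not a perfect cube.
Continuing the search up to |y| = 50 finds no further solutions beyond those listed.
Collected solutions: (-3, -1).

Solutions (with |y| ≤ 50): (-3, -1).


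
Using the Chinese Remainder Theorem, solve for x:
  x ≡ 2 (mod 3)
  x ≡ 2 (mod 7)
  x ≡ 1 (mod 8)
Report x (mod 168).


Moduli 3, 7, 8 are pairwise coprime; by CRT there is a unique solution modulo M = 3 · 7 · 8 = 168.
Solve pairwise, accumulating the modulus:
  Start with x ≡ 2 (mod 3).
  Combine with x ≡ 2 (mod 7): since gcd(3, 7) = 1, we get a unique residue mod 21.
    Write x = 2 + 3·t and substitute into x ≡ 2 (mod 7): 3·t ≡ 2 − 2 = 0 (mod 7).
    The inverse of 3 mod 7 is 5 (since 3·5 = 15 = 2·7 + 1), so t ≡ 5·0 = 0 ≡ 0 (mod 7).
    Then x = 2 + 3·0 = 2, valid modulo lcm(3, 7) = 21: x ≡ 2 (mod 21).
  Combine with x ≡ 1 (mod 8): since gcd(21, 8) = 1, we get a unique residue mod 168.
    Write x = 2 + 21·t and substitute into x ≡ 1 (mod 8): 21·t ≡ 1 − 2 = -1 (mod 8).
    Reduce coefficients mod 8: 5·t ≡ 7 (mod 8).
    The inverse of 5 mod 8 is 5 (since 5·5 = 25 = 3·8 + 1), so t ≡ 5·7 = 35 ≡ 3 (mod 8).
    Then x = 2 + 21·3 = 65, valid modulo lcm(21, 8) = 168: x ≡ 65 (mod 168).
Verify: 65 mod 3 = 2 ✓, 65 mod 7 = 2 ✓, 65 mod 8 = 1 ✓.

x ≡ 65 (mod 168).


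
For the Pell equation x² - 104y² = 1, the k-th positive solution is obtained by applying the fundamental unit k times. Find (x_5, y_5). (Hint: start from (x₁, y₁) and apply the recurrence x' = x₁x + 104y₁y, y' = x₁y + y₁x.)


Step 1: Find the fundamental solution (x₁, y₁) of x² - 104y² = 1.
  Expand √104 as a continued fraction. a₀ = ⌊√104⌋ = 10; iterate m_{k+1} = d_k·a_k − m_k, d_{k+1} = (104 − m_{k+1}²)/d_k, a_{k+1} = ⌊(a₀ + m_{k+1})/d_{k+1}⌋ (starting m₀ = 0, d₀ = 1), with convergents p_k = a_k·p_{k-1} + p_{k-2}, q_k = a_k·q_{k-1} + q_{k-2} (p₋₁ = 1, q₋₁ = 0):
  k = 0: a₀ = 10; p₀/q₀ = 10/1; p₀² − 104·q₀² = 100 − 104 = -4.
  k = 1: m = 10, d = 4, a = ⌊(10 + 10)/4⌋ = 5; p/q = (5·10 + 1)/(5·1 + 0) = 51/5; p² − 104·q² = 2601 − 2600 = 1.
  The first convergent with p² − 104·q² = 1 gives the fundamental solution (x₁, y₁) = (51, 5).
Step 2: Apply the recurrence (x_{n+1}, y_{n+1}) = (x₁x_n + 104y₁y_n, x₁y_n + y₁x_n) repeatedly.
  From (x_1, y_1) = (51, 5): x_2 = 51·51 + 104·5·5 = 5201; y_2 = 51·5 + 5·51 = 510.
  From (x_2, y_2) = (5201, 510): x_3 = 51·5201 + 104·5·510 = 530451; y_3 = 51·510 + 5·5201 = 52015.
  From (x_3, y_3) = (530451, 52015): x_4 = 51·530451 + 104·5·52015 = 54100801; y_4 = 51·52015 + 5·530451 = 5305020.
  From (x_4, y_4) = (54100801, 5305020): x_5 = 51·54100801 + 104·5·5305020 = 5517751251; y_5 = 51·5305020 + 5·54100801 = 541060025.
Step 3: Verify x_5² - 104·y_5² = 30445578867912065001 - 30445578867912065000 = 1 (should be 1). ✓

(x_1, y_1) = (51, 5); (x_5, y_5) = (5517751251, 541060025).


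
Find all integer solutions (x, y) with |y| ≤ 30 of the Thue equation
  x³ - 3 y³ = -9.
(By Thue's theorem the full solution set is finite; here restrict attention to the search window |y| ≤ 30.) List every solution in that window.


The equation is x³ - 3y³ = -9. For fixed y, x³ = 3·y³ − 9, so a solution requires the RHS to be a perfect cube.
Strategy: iterate y from -30 to 30, compute RHS = 3·y³ − 9, and check whether it is a (positive or negative) perfect cube.
Check small values of y:
  y = 0: RHS = -9 is not a perfect cube.
  y = 1: RHS = -6 is not a perfect cube.
  y = -1: RHS = -12 is not a perfect cube.
  y = 2: RHS = 15 is not a perfect cube.
  y = -2: RHS = -33 is not a perfect cube.
  y = 3: RHS = 72 is not a perfect cube.
  y = -3: RHS = -90 is not a perfect cube.
Continuing the search up to |y| = 30 finds no solutions either.
No (x, y) in the scanned range satisfies the equation.

No integer solutions with |y| ≤ 30.
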